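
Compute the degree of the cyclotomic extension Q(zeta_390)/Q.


The degree equals Euler's totient phi(390).
390 = 2 * 3 * 5 * 13
phi(390) = 96

96


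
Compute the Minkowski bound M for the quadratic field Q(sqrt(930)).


d = 930, d mod 4 = 2, so disc(K) = 4d = 3720; |disc(K)| = 3720
Real quadratic field, so n = 2, s = r2 = 0, r1 = 2
M = (n!/n^n) * (4/pi)^s * sqrt(|disc(K)|) = (2!/2^2) * (4/pi)^0 * sqrt(3720)
= 0.5 * 1.000000 * 60.991803
= 30.4959

30.4959


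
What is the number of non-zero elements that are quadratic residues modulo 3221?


For prime p, the number of non-zero quadratic residues is (p-1)/2.
= (3221-1)/2
= 1610

1610


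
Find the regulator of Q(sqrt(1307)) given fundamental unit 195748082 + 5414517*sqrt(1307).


epsilon = 195748082 + 5414517*sqrt(1307)
= 3.9150e+08
R = ln(3.9150e+08)
= 19.7855

19.7855


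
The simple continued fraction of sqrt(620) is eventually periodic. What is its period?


Run the CF algorithm for sqrt(620).
a_0 = floor(sqrt(620)) = 24; set m_0=0, q_0=1.
Recurrence: m' = q*a - m,  q' = (d - m'^2)/q,  a' = floor((a_0 + m')/q').
  step 1: m=24, q=44, a=1
  step 2: m=20, q=5, a=8
  step 3: m=20, q=44, a=1
  step 4: m=24, q=1, a=48
a_4 = 2*a_0 = 48, so the period closes here.
sqrt(620) = [24; 1, 8, 1, 48]
Period length = 4

4


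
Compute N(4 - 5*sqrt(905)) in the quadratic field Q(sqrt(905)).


N(a + b*sqrt(d)) = a^2 - d*b^2
= (4)^2 - (905)*(-5)^2
= 16 - 22625
= -22609

-22609


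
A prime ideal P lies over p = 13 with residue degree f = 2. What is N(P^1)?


N(P^a) = p^(a*f)
= 13^(1*2)
= 13^2
= 169

169


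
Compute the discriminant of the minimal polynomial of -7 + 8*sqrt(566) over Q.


The element -7 + 8*sqrt(566) has minimal polynomial:
x^2 + 14*x - 36175
Discriminant = (14)^2 - 4*(-36175)
= 196 + 144700
= 144896

144896


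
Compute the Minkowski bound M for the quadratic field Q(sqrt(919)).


d = 919, d mod 4 = 3, so disc(K) = 4d = 3676; |disc(K)| = 3676
Real quadratic field, so n = 2, s = r2 = 0, r1 = 2
M = (n!/n^n) * (4/pi)^s * sqrt(|disc(K)|) = (2!/2^2) * (4/pi)^0 * sqrt(3676)
= 0.5 * 1.000000 * 60.630026
= 30.3150

30.3150


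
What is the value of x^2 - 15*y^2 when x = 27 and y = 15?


x^2 - d*y^2
= 27^2 - 15*15^2
= 729 - 3375
= -2646

-2646


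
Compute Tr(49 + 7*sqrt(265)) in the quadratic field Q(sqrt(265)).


Tr(a + b*sqrt(d)) = (a + b*sqrt(d)) + (a - b*sqrt(d)) = 2a
= 2 * (49)
= 98

98


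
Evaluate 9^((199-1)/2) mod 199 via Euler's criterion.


p = 199 is prime and the exponent is (p-1)/2 = 99, so by Euler's criterion 9^99 = (9/199) = +1 or -1 mod 199.
Compute by square-and-multiply:
  99 = 64 + 32 + 2 + 1 (binary 1100011)
  Repeated squaring mod 199: 9^1 = 9, 9^2 = 81, 9^4 = 193, 9^8 = 36, 9^16 = 102, 9^32 = 56, 9^64 = 151
  9^99 = 9^64 * 9^32 * 9^2 * 9^1 = 151 * 56 * 81 * 9 mod 199
    151 * 56 = 8456 = 98 mod 199
    98 * 81 = 7938 = 177 mod 199
    177 * 9 = 1593 = 1 mod 199
  9^99 = 1 mod 199
Result 1: 9 is a quadratic residue mod 199.
9^99 mod 199 = 1

1


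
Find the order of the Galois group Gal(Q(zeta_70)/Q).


|Gal(Q(zeta_70)/Q)| = phi(70)
= 24

24


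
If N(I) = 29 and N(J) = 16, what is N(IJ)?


N(IJ) = N(I) * N(J)
= 29 * 16
= 464

464


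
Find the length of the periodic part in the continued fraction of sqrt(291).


Run the CF algorithm for sqrt(291).
a_0 = floor(sqrt(291)) = 17; set m_0=0, q_0=1.
Recurrence: m' = q*a - m,  q' = (d - m'^2)/q,  a' = floor((a_0 + m')/q').
  step 1: m=17, q=2, a=17
  step 2: m=17, q=1, a=34
a_2 = 2*a_0 = 34, so the period closes here.
sqrt(291) = [17; 17, 34]
Period length = 2

2


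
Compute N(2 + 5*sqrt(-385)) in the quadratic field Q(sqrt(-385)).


N(a + b*sqrt(d)) = a^2 - d*b^2
= (2)^2 - (-385)*(5)^2
= 4 + 9625
= 9629

9629


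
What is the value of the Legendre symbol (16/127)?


p = 127 is prime, so compute (16/127) with the reciprocity algorithm (Jacobi-symbol steps: pull out 2s via (2/n), flip via reciprocity, reduce):
  pull out 2: (2/127) = +1  (since 127 mod 8 = 7)
  pull out 2: (2/127) = +1  (since 127 mod 8 = 7)
  pull out 2: (2/127) = +1  (since 127 mod 8 = 7)
  pull out 2: (2/127) = +1  (since 127 mod 8 = 7)
  (1/127) = 1
Product of signs = 1
(16/127) = 1

1


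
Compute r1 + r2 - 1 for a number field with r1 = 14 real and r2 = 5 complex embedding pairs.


By Dirichlet's unit theorem:
rank = r1 + r2 - 1
= 14 + 5 - 1
= 18

18


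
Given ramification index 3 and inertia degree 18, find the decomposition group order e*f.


|D_P| = e * f
= 3 * 18
= 54

54


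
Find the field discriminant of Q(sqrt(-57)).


For K = Q(sqrt(d)) with d squarefree: disc(K) = d if d = 1 mod 4, and disc(K) = 4d if d = 2 or 3 mod 4.
Here d = -57, and d mod 4 = 3.
d = 3 mod 4, not 1 (O_K = Z[sqrt(d)]), so disc(K) = 4d = 4 * (-57) = -228

-228


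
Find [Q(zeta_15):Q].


The degree equals Euler's totient phi(15).
15 = 3 * 5
phi(15) = 8

8


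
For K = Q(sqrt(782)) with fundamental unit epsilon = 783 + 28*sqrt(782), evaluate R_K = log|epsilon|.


epsilon = 783 + 28*sqrt(782)
= 1565.9994
R = ln(1565.9994)
= 7.3563

7.3563


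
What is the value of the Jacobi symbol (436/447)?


Compute (436/447) via quadratic reciprocity:
  pull out 2: (2/447) = +1  (since 447 mod 8 = 7)
  pull out 2: (2/447) = +1  (since 447 mod 8 = 7)
  reciprocity: (109/447) -> +(447/109)
  reduce: (11/109)
  reciprocity: (11/109) -> +(109/11)
  reduce: (10/11)
  pull out 2: (2/11) = -1  (since 11 mod 8 = 3)
  reciprocity: (5/11) -> +(11/5)
  reduce: (1/5)
  (1/5) = 1
Product of signs = -1

-1


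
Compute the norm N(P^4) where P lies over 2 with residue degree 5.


N(P^a) = p^(a*f)
= 2^(4*5)
= 2^20
= 1048576

1048576


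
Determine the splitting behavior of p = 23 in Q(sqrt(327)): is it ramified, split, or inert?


K = Q(sqrt(327)). Since d mod 4 = 3, disc(K) = 1308.
Check p | disc: 1308 mod 23 = 20.
p does not divide disc. Compute Legendre symbol (d/p):
5^((23-1)/2) mod 23 = -1
(d/p) = -1, so p is inert: (p) stays prime with e=1, f=2, g=1.
Therefore p is inert.

inert


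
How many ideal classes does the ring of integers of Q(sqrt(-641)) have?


K = Q(sqrt(-641)). d mod 4 = 3, so D = disc(K) = 4d = -2564
h(K) equals the number of primitive reduced positive-definite forms (a, b, c) = a*x^2 + b*x*y + c*y^2 with b^2 - 4ac = D,
where reduced means |b| <= a <= c, with b >= 0 whenever |b| = a or a = c, and primitive means gcd(a, b, c) = 1.
Reduced forces 3a^2 <= |D| = 2564, so 1 <= a <= 29; b must have the parity of D, and c = (b^2 - D)/(4a) must be an integer >= a.
Enumerate a = 1..29, b in [-a, a]:
  a=1: (1, 0, 641)  [1]
  a=2: (2, 2, 321)  [1]
  a=3: (3, -2, 214), (3, 2, 214)  [2]
  a=4: none
  a=5: (5, -4, 129), (5, 4, 129)  [2]
  a=6: (6, -2, 107), (6, 2, 107)  [2]
  a=7..8: none
  a=9: (9, -8, 73), (9, 8, 73)  [2]
  a=10: (10, -6, 65), (10, 6, 65)  [2]
  a=11..12: none
  a=13: (13, -6, 50), (13, 6, 50)  [2]
  a=14: none
  a=15: (15, -14, 46), (15, -4, 43), (15, 4, 43), (15, 14, 46)  [4]
  a=16..17: none
  a=18: (18, -10, 37), (18, 10, 37)  [2]
  a=19: (19, -18, 38), (19, 18, 38)  [2]
  a=20..22: none
  a=23: (23, -14, 30), (23, 14, 30)  [2]
  a=24: none
  a=25: (25, -6, 26), (25, 6, 26)  [2]
  a=26: none
  a=27: (27, -26, 30), (27, 26, 30)  [2]
  a=28..29: none
Total reduced forms: 1 + 1 + 2 + 2 + 2 + 2 + 2 + 2 + 4 + 2 + 2 + 2 + 2 + 2 = 28
h = 28

28


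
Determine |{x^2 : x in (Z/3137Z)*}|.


For prime p, the number of non-zero quadratic residues is (p-1)/2.
= (3137-1)/2
= 1568

1568


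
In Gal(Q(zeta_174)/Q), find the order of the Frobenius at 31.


The Frobenius at p in Gal(Q(zeta_n)/Q) = (Z/nZ)* is the class of p, so its order is ord_174(31), the smallest k >= 1 with 31^k = 1 mod 174.
n = 174 = 2 * 3 * 29, phi(174) = 56; the order divides phi(n).
Divisors of 56: 1, 2, 4, 7, 8, 14, 28, 56
Repeated squaring mod 174: 31^1 = 31, 31^2 = 91, 31^4 = 103, 31^8 = 169, 31^16 = 25, 31^32 = 103
Test divisors in increasing order:
  k=1: 31^1 = 31 mod 174
  k=2: 31^2 = 91 mod 174
  k=4: 31^4 = 103 mod 174
  k=7: 31^7 = 103 * 91 * 31 = 157 mod 174
  k=8: 31^8 = 169 mod 174
  k=14: 31^14 = 169 * 103 * 91 = 115 mod 174
  k=28: 31^28 = 25 * 169 * 103 = 1 mod 174  <- first divisor giving 1
Order = 28

28


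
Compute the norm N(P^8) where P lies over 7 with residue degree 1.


N(P^a) = p^(a*f)
= 7^(8*1)
= 7^8
= 5764801

5764801


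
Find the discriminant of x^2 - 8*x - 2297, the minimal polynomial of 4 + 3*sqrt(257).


The element 4 + 3*sqrt(257) has minimal polynomial:
x^2 - 8*x - 2297
Discriminant = (-8)^2 - 4*(-2297)
= 64 + 9188
= 9252

9252


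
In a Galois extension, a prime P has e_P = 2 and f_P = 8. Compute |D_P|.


|D_P| = e * f
= 2 * 8
= 16

16


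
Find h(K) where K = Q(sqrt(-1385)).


K = Q(sqrt(-1385)). d mod 4 = 3, so D = disc(K) = 4d = -5540
h(K) equals the number of primitive reduced positive-definite forms (a, b, c) = a*x^2 + b*x*y + c*y^2 with b^2 - 4ac = D,
where reduced means |b| <= a <= c, with b >= 0 whenever |b| = a or a = c, and primitive means gcd(a, b, c) = 1.
Reduced forces 3a^2 <= |D| = 5540, so 1 <= a <= 42; b must have the parity of D, and c = (b^2 - D)/(4a) must be an integer >= a.
Enumerate a = 1..42, b in [-a, a]:
  a=1: (1, 0, 1385)  [1]
  a=2: (2, 2, 693)  [1]
  a=3: (3, -2, 462), (3, 2, 462)  [2]
  a=4: none
  a=5: (5, 0, 277)  [1]
  a=6: (6, -2, 231), (6, 2, 231)  [2]
  a=7: (7, -2, 198), (7, 2, 198)  [2]
  a=8: none
  a=9: (9, -2, 154), (9, 2, 154)  [2]
  a=10: (10, 10, 141)  [1]
  a=11: (11, -2, 126), (11, 2, 126)  [2]
  a=12..13: none
  a=14: (14, -2, 99), (14, 2, 99)  [2]
  a=15: (15, -10, 94), (15, 10, 94)  [2]
  a=16: none
  a=17: (17, -6, 82), (17, 6, 82)  [2]
  a=18: (18, -2, 77), (18, 2, 77)  [2]
  a=19..20: none
  a=21: (21, -16, 69), (21, -2, 66), (21, 2, 66), (21, 16, 69)  [4]
  a=22: (22, -2, 63), (22, 2, 63)  [2]
  a=23: (23, -16, 63), (23, 16, 63)  [2]
  a=24..26: none
  a=27: (27, -20, 55), (27, 20, 55)  [2]
  a=28: none
  a=29: (29, -12, 49), (29, 12, 49)  [2]
  a=30: (30, -10, 47), (30, 10, 47)  [2]
  a=31: (31, -28, 51), (31, 28, 51)  [2]
  a=32: none
  a=33: (33, -20, 45), (33, -2, 42), (33, 2, 42), (33, 20, 45)  [4]
  a=34: (34, -6, 41), (34, 6, 41)  [2]
  a=35: (35, -30, 46), (35, 30, 46)  [2]
  a=36: none
  a=37: (37, -26, 42), (37, 26, 42)  [2]
  a=38..42: none
Total reduced forms: 1 + 1 + 2 + 1 + 2 + 2 + 2 + 1 + 2 + 2 + 2 + 2 + 2 + 4 + 2 + 2 + 2 + 2 + 2 + 2 + 4 + 2 + 2 + 2 = 48
h = 48

48


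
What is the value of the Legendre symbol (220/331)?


p = 331 is prime, so compute (220/331) with the reciprocity algorithm (Jacobi-symbol steps: pull out 2s via (2/n), flip via reciprocity, reduce):
  pull out 2: (2/331) = -1  (since 331 mod 8 = 3)
  pull out 2: (2/331) = -1  (since 331 mod 8 = 3)
  reciprocity: (55/331) -> -(331/55)
  reduce: (1/55)
  (1/55) = 1
Product of signs = -1
(220/331) = -1

-1


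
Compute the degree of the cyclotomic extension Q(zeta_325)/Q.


The degree equals Euler's totient phi(325).
325 = 5^2 * 13
phi(325) = 240

240


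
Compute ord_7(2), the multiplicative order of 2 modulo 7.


We want ord_7(2), the smallest k >= 1 with 2^k = 1 mod 7.
n = 7 = 7, phi(7) = 6; the order divides phi(n).
Divisors of 6: 1, 2, 3, 6
Repeated squaring mod 7: 2^1 = 2, 2^2 = 4, 2^4 = 2
Test divisors in increasing order:
  k=1: 2^1 = 2 mod 7
  k=2: 2^2 = 4 mod 7
  k=3: 2^3 = 4 * 2 = 1 mod 7  <- first divisor giving 1
Order = 3

3


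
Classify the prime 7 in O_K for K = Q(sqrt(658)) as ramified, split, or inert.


K = Q(sqrt(658)). Since d mod 4 = 2, disc(K) = 2632.
Check p | disc: 2632 mod 7 = 0.
p divides disc, so p ramifies: (p) = P^2 with e=2, f=1, g=1.
Therefore p is ramified.

ramified


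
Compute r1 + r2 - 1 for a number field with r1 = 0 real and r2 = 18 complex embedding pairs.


By Dirichlet's unit theorem:
rank = r1 + r2 - 1
= 0 + 18 - 1
= 17

17


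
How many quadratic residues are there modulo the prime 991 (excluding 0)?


For prime p, the number of non-zero quadratic residues is (p-1)/2.
= (991-1)/2
= 495

495


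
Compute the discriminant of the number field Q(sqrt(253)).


For K = Q(sqrt(d)) with d squarefree: disc(K) = d if d = 1 mod 4, and disc(K) = 4d if d = 2 or 3 mod 4.
Here d = 253, and d mod 4 = 1.
d = 1 mod 4 (O_K = Z[(1+sqrt(d))/2]), so disc(K) = d = 253

253


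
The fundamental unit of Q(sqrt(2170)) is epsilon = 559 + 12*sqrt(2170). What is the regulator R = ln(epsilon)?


epsilon = 559 + 12*sqrt(2170)
= 1117.9991
R = ln(1117.9991)
= 7.0193

7.0193


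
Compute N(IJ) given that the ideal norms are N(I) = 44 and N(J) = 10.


N(IJ) = N(I) * N(J)
= 44 * 10
= 440

440


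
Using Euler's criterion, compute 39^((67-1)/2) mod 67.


p = 67 is prime and the exponent is (p-1)/2 = 33, so by Euler's criterion 39^33 = (39/67) = +1 or -1 mod 67.
Compute by square-and-multiply:
  33 = 32 + 1 (binary 100001)
  Repeated squaring mod 67: 39^1 = 39, 39^2 = 47, 39^4 = 65, 39^8 = 4, 39^16 = 16, 39^32 = 55
  39^33 = 39^32 * 39^1 = 55 * 39 mod 67
    55 * 39 = 2145 = 1 mod 67
  39^33 = 1 mod 67
Result 1: 39 is a quadratic residue mod 67.
39^33 mod 67 = 1

1


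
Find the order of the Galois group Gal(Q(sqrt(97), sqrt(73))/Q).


The 2 square roots of distinct primes are multiplicatively independent over Q,
so [K:Q] = 2^2 and Gal(K/Q) is isomorphic to (Z/2Z)^2.
|Gal| = 2^2 = 4

4


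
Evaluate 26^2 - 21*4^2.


x^2 - d*y^2
= 26^2 - 21*4^2
= 676 - 336
= 340

340


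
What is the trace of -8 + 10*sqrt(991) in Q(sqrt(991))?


Tr(a + b*sqrt(d)) = (a + b*sqrt(d)) + (a - b*sqrt(d)) = 2a
= 2 * (-8)
= -16

-16


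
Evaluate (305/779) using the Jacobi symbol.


Compute (305/779) via quadratic reciprocity:
  reciprocity: (305/779) -> +(779/305)
  reduce: (169/305)
  reciprocity: (169/305) -> +(305/169)
  reduce: (136/169)
  pull out 2: (2/169) = +1  (since 169 mod 8 = 1)
  pull out 2: (2/169) = +1  (since 169 mod 8 = 1)
  pull out 2: (2/169) = +1  (since 169 mod 8 = 1)
  reciprocity: (17/169) -> +(169/17)
  reduce: (16/17)
  pull out 2: (2/17) = +1  (since 17 mod 8 = 1)
  pull out 2: (2/17) = +1  (since 17 mod 8 = 1)
  pull out 2: (2/17) = +1  (since 17 mod 8 = 1)
  pull out 2: (2/17) = +1  (since 17 mod 8 = 1)
  (1/17) = 1
Product of signs = 1

1


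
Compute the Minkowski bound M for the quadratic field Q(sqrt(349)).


d = 349, d mod 4 = 1, so disc(K) = d = 349; |disc(K)| = 349
Real quadratic field, so n = 2, s = r2 = 0, r1 = 2
M = (n!/n^n) * (4/pi)^s * sqrt(|disc(K)|) = (2!/2^2) * (4/pi)^0 * sqrt(349)
= 0.5 * 1.000000 * 18.681542
= 9.3408

9.3408


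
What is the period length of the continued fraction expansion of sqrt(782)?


Run the CF algorithm for sqrt(782).
a_0 = floor(sqrt(782)) = 27; set m_0=0, q_0=1.
Recurrence: m' = q*a - m,  q' = (d - m'^2)/q,  a' = floor((a_0 + m')/q').
  step 1: m=27, q=53, a=1
  step 2: m=26, q=2, a=26
  step 3: m=26, q=53, a=1
  step 4: m=27, q=1, a=54
a_4 = 2*a_0 = 54, so the period closes here.
sqrt(782) = [27; 1, 26, 1, 54]
Period length = 4

4


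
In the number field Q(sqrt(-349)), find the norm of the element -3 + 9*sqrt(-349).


N(a + b*sqrt(d)) = a^2 - d*b^2
= (-3)^2 - (-349)*(9)^2
= 9 + 28269
= 28278

28278


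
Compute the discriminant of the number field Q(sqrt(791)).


For K = Q(sqrt(d)) with d squarefree: disc(K) = d if d = 1 mod 4, and disc(K) = 4d if d = 2 or 3 mod 4.
Here d = 791, and d mod 4 = 3.
d = 3 mod 4, not 1 (O_K = Z[sqrt(d)]), so disc(K) = 4d = 4 * (791) = 3164

3164


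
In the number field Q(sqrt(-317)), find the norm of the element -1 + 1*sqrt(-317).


N(a + b*sqrt(d)) = a^2 - d*b^2
= (-1)^2 - (-317)*(1)^2
= 1 + 317
= 318

318


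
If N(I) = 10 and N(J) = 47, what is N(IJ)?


N(IJ) = N(I) * N(J)
= 10 * 47
= 470

470


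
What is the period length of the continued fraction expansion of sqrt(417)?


Run the CF algorithm for sqrt(417).
a_0 = floor(sqrt(417)) = 20; set m_0=0, q_0=1.
Recurrence: m' = q*a - m,  q' = (d - m'^2)/q,  a' = floor((a_0 + m')/q').
  step 1: m=20, q=17, a=2
  step 2: m=14, q=13, a=2
  step 3: m=12, q=21, a=1
  step 4: m=9, q=16, a=1
  step 5: m=7, q=23, a=1
  step 6: m=16, q=7, a=5
  step 7: m=19, q=8, a=4
  step 8: m=13, q=31, a=1
  step 9: m=18, q=3, a=12
  step 10: m=18, q=31, a=1
  step 11: m=13, q=8, a=4
  step 12: m=19, q=7, a=5
  step 13: m=16, q=23, a=1
  step 14: m=7, q=16, a=1
  step 15: m=9, q=21, a=1
  step 16: m=12, q=13, a=2
  step 17: m=14, q=17, a=2
  step 18: m=20, q=1, a=40
a_18 = 2*a_0 = 40, so the period closes here.
sqrt(417) = [20; 2, 2, 1, 1, 1, 5, 4, 1, 12, 1, 4, 5, 1, 1, 1, 2, 2, 40]
Period length = 18

18


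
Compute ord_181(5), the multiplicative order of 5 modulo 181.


We want ord_181(5), the smallest k >= 1 with 5^k = 1 mod 181.
n = 181 = 181, phi(181) = 180; the order divides phi(n).
Divisors of 180: 1, 2, 3, 4, 5, 6, 9, 10, 12, 15, 18, 20, 30, 36, 45, 60, 90, 180
Repeated squaring mod 181: 5^1 = 5, 5^2 = 25, 5^4 = 82, 5^8 = 27, 5^16 = 5, 5^32 = 25, 5^64 = 82, 5^128 = 27
Test divisors in increasing order:
  k=1: 5^1 = 5 mod 181
  k=2: 5^2 = 25 mod 181
  k=3: 5^3 = 25 * 5 = 125 mod 181
  k=4: 5^4 = 82 mod 181
  k=5: 5^5 = 82 * 5 = 48 mod 181
  k=6: 5^6 = 82 * 25 = 59 mod 181
  k=9: 5^9 = 27 * 5 = 135 mod 181
  k=10: 5^10 = 27 * 25 = 132 mod 181
  k=12: 5^12 = 27 * 82 = 42 mod 181
  k=15: 5^15 = 27 * 82 * 25 * 5 = 1 mod 181  <- first divisor giving 1
Order = 15

15


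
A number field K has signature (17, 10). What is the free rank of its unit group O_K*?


By Dirichlet's unit theorem:
rank = r1 + r2 - 1
= 17 + 10 - 1
= 26

26


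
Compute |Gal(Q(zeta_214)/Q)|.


|Gal(Q(zeta_214)/Q)| = phi(214)
= 106

106


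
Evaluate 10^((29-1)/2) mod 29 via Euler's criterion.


p = 29 is prime and the exponent is (p-1)/2 = 14, so by Euler's criterion 10^14 = (10/29) = +1 or -1 mod 29.
Compute by square-and-multiply:
  14 = 8 + 4 + 2 (binary 1110)
  Repeated squaring mod 29: 10^1 = 10, 10^2 = 13, 10^4 = 24, 10^8 = 25
  10^14 = 10^8 * 10^4 * 10^2 = 25 * 24 * 13 mod 29
    25 * 24 = 600 = 20 mod 29
    20 * 13 = 260 = 28 mod 29
  10^14 = 28 mod 29
Result 28 = p - 1 = -1 mod 29: 10 is a quadratic non-residue mod 29. As a residue in [0, p-1] the value is 28.
10^14 mod 29 = 28

28


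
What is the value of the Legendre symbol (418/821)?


p = 821 is prime, so compute (418/821) with the reciprocity algorithm (Jacobi-symbol steps: pull out 2s via (2/n), flip via reciprocity, reduce):
  pull out 2: (2/821) = -1  (since 821 mod 8 = 5)
  reciprocity: (209/821) -> +(821/209)
  reduce: (194/209)
  pull out 2: (2/209) = +1  (since 209 mod 8 = 1)
  reciprocity: (97/209) -> +(209/97)
  reduce: (15/97)
  reciprocity: (15/97) -> +(97/15)
  reduce: (7/15)
  reciprocity: (7/15) -> -(15/7)
  reduce: (1/7)
  (1/7) = 1
Product of signs = 1
(418/821) = 1

1


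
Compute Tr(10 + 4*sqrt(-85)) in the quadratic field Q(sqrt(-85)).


Tr(a + b*sqrt(d)) = (a + b*sqrt(d)) + (a - b*sqrt(d)) = 2a
= 2 * (10)
= 20

20


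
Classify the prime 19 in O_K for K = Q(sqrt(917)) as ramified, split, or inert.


K = Q(sqrt(917)). Since d mod 4 = 1, disc(K) = 917.
Check p | disc: 917 mod 19 = 5.
p does not divide disc. Compute Legendre symbol (d/p):
5^((19-1)/2) mod 19 = 1
(d/p) = 1, so p splits: (p) = P*P' with e=1, f=1, g=2.
Therefore p is split.

split


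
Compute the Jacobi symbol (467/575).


Compute (467/575) via quadratic reciprocity:
  reciprocity: (467/575) -> -(575/467)
  reduce: (108/467)
  pull out 2: (2/467) = -1  (since 467 mod 8 = 3)
  pull out 2: (2/467) = -1  (since 467 mod 8 = 3)
  reciprocity: (27/467) -> -(467/27)
  reduce: (8/27)
  pull out 2: (2/27) = -1  (since 27 mod 8 = 3)
  pull out 2: (2/27) = -1  (since 27 mod 8 = 3)
  pull out 2: (2/27) = -1  (since 27 mod 8 = 3)
  (1/27) = 1
Product of signs = -1

-1


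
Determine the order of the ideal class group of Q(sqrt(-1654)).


K = Q(sqrt(-1654)). d mod 4 = 2, so D = disc(K) = 4d = -6616
h(K) equals the number of primitive reduced positive-definite forms (a, b, c) = a*x^2 + b*x*y + c*y^2 with b^2 - 4ac = D,
where reduced means |b| <= a <= c, with b >= 0 whenever |b| = a or a = c, and primitive means gcd(a, b, c) = 1.
Reduced forces 3a^2 <= |D| = 6616, so 1 <= a <= 46; b must have the parity of D, and c = (b^2 - D)/(4a) must be an integer >= a.
Enumerate a = 1..46, b in [-a, a]:
  a=1: (1, 0, 1654)  [1]
  a=2: (2, 0, 827)  [1]
  a=3..4: none
  a=5: (5, -2, 331), (5, 2, 331)  [2]
  a=6..9: none
  a=10: (10, -8, 167), (10, 8, 167)  [2]
  a=11..12: none
  a=13: (13, -12, 130), (13, 12, 130)  [2]
  a=14..22: none
  a=23: (23, -10, 73), (23, 10, 73)  [2]
  a=24: none
  a=25: (25, -22, 71), (25, 22, 71)  [2]
  a=26: (26, -12, 65), (26, 12, 65)  [2]
  a=27..28: none
  a=29: (29, -24, 62), (29, 24, 62)  [2]
  a=30: none
  a=31: (31, -24, 58), (31, 24, 58)  [2]
  a=32..36: none
  a=37: (37, -28, 50), (37, 28, 50)  [2]
  a=38..42: none
  a=43: (43, -36, 46), (43, 36, 46)  [2]
  a=44..46: none
Total reduced forms: 1 + 1 + 2 + 2 + 2 + 2 + 2 + 2 + 2 + 2 + 2 + 2 = 22
h = 22

22


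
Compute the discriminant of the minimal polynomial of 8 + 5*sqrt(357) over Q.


The element 8 + 5*sqrt(357) has minimal polynomial:
x^2 - 16*x - 8861
Discriminant = (-16)^2 - 4*(-8861)
= 256 + 35444
= 35700

35700


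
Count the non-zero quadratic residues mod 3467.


For prime p, the number of non-zero quadratic residues is (p-1)/2.
= (3467-1)/2
= 1733

1733


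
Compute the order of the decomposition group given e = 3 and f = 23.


|D_P| = e * f
= 3 * 23
= 69

69


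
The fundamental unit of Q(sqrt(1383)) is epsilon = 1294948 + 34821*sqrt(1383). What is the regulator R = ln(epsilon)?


epsilon = 1294948 + 34821*sqrt(1383)
= 2.5899e+06
R = ln(2.5899e+06)
= 14.7671

14.7671


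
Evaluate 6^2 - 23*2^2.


x^2 - d*y^2
= 6^2 - 23*2^2
= 36 - 92
= -56

-56


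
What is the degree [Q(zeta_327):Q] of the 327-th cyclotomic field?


The degree equals Euler's totient phi(327).
327 = 3 * 109
phi(327) = 216

216


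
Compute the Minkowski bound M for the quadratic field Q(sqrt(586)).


d = 586, d mod 4 = 2, so disc(K) = 4d = 2344; |disc(K)| = 2344
Real quadratic field, so n = 2, s = r2 = 0, r1 = 2
M = (n!/n^n) * (4/pi)^s * sqrt(|disc(K)|) = (2!/2^2) * (4/pi)^0 * sqrt(2344)
= 0.5 * 1.000000 * 48.414874
= 24.2074

24.2074


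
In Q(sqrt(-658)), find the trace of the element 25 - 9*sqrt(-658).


Tr(a + b*sqrt(d)) = (a + b*sqrt(d)) + (a - b*sqrt(d)) = 2a
= 2 * (25)
= 50

50


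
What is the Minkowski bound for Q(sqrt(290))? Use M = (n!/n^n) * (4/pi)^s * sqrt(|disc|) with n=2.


d = 290, d mod 4 = 2, so disc(K) = 4d = 1160; |disc(K)| = 1160
Real quadratic field, so n = 2, s = r2 = 0, r1 = 2
M = (n!/n^n) * (4/pi)^s * sqrt(|disc(K)|) = (2!/2^2) * (4/pi)^0 * sqrt(1160)
= 0.5 * 1.000000 * 34.058773
= 17.0294

17.0294


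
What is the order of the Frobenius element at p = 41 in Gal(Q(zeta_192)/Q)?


The Frobenius at p in Gal(Q(zeta_n)/Q) = (Z/nZ)* is the class of p, so its order is ord_192(41), the smallest k >= 1 with 41^k = 1 mod 192.
n = 192 = 2^6 * 3, phi(192) = 64; the order divides phi(n).
Divisors of 64: 1, 2, 4, 8, 16, 32, 64
Repeated squaring mod 192: 41^1 = 41, 41^2 = 145, 41^4 = 97, 41^8 = 1, 41^16 = 1, 41^32 = 1, 41^64 = 1
Test divisors in increasing order:
  k=1: 41^1 = 41 mod 192
  k=2: 41^2 = 145 mod 192
  k=4: 41^4 = 97 mod 192
  k=8: 41^8 = 1 mod 192  <- first divisor giving 1
Order = 8

8


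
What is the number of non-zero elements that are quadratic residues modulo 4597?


For prime p, the number of non-zero quadratic residues is (p-1)/2.
= (4597-1)/2
= 2298

2298


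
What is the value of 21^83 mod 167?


p = 167 is prime and the exponent is (p-1)/2 = 83, so by Euler's criterion 21^83 = (21/167) = +1 or -1 mod 167.
Compute by square-and-multiply:
  83 = 64 + 16 + 2 + 1 (binary 1010011)
  Repeated squaring mod 167: 21^1 = 21, 21^2 = 107, 21^4 = 93, 21^8 = 132, 21^16 = 56, 21^32 = 130, 21^64 = 33
  21^83 = 21^64 * 21^16 * 21^2 * 21^1 = 33 * 56 * 107 * 21 mod 167
    33 * 56 = 1848 = 11 mod 167
    11 * 107 = 1177 = 8 mod 167
    8 * 21 = 168 = 1 mod 167
  21^83 = 1 mod 167
Result 1: 21 is a quadratic residue mod 167.
21^83 mod 167 = 1

1


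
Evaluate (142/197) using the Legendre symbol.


p = 197 is prime, so compute (142/197) with the reciprocity algorithm (Jacobi-symbol steps: pull out 2s via (2/n), flip via reciprocity, reduce):
  pull out 2: (2/197) = -1  (since 197 mod 8 = 5)
  reciprocity: (71/197) -> +(197/71)
  reduce: (55/71)
  reciprocity: (55/71) -> -(71/55)
  reduce: (16/55)
  pull out 2: (2/55) = +1  (since 55 mod 8 = 7)
  pull out 2: (2/55) = +1  (since 55 mod 8 = 7)
  pull out 2: (2/55) = +1  (since 55 mod 8 = 7)
  pull out 2: (2/55) = +1  (since 55 mod 8 = 7)
  (1/55) = 1
Product of signs = 1
(142/197) = 1

1


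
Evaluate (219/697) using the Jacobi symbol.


Compute (219/697) via quadratic reciprocity:
  reciprocity: (219/697) -> +(697/219)
  reduce: (40/219)
  pull out 2: (2/219) = -1  (since 219 mod 8 = 3)
  pull out 2: (2/219) = -1  (since 219 mod 8 = 3)
  pull out 2: (2/219) = -1  (since 219 mod 8 = 3)
  reciprocity: (5/219) -> +(219/5)
  reduce: (4/5)
  pull out 2: (2/5) = -1  (since 5 mod 8 = 5)
  pull out 2: (2/5) = -1  (since 5 mod 8 = 5)
  (1/5) = 1
Product of signs = -1

-1


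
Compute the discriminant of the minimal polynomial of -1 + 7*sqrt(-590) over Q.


The element -1 + 7*sqrt(-590) has minimal polynomial:
x^2 + 2*x + 28911
Discriminant = (2)^2 - 4*(28911)
= 4 - 115644
= -115640

-115640


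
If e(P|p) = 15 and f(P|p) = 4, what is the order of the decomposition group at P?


|D_P| = e * f
= 15 * 4
= 60

60


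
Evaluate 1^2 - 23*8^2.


x^2 - d*y^2
= 1^2 - 23*8^2
= 1 - 1472
= -1471

-1471


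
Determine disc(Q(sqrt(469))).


For K = Q(sqrt(d)) with d squarefree: disc(K) = d if d = 1 mod 4, and disc(K) = 4d if d = 2 or 3 mod 4.
Here d = 469, and d mod 4 = 1.
d = 1 mod 4 (O_K = Z[(1+sqrt(d))/2]), so disc(K) = d = 469

469


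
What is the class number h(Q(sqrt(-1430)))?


K = Q(sqrt(-1430)). d mod 4 = 2, so D = disc(K) = 4d = -5720
h(K) equals the number of primitive reduced positive-definite forms (a, b, c) = a*x^2 + b*x*y + c*y^2 with b^2 - 4ac = D,
where reduced means |b| <= a <= c, with b >= 0 whenever |b| = a or a = c, and primitive means gcd(a, b, c) = 1.
Reduced forces 3a^2 <= |D| = 5720, so 1 <= a <= 43; b must have the parity of D, and c = (b^2 - D)/(4a) must be an integer >= a.
Enumerate a = 1..43, b in [-a, a]:
  a=1: (1, 0, 1430)  [1]
  a=2: (2, 0, 715)  [1]
  a=3: (3, -2, 477), (3, 2, 477)  [2]
  a=4: none
  a=5: (5, 0, 286)  [1]
  a=6: (6, -4, 239), (6, 4, 239)  [2]
  a=7..8: none
  a=9: (9, -2, 159), (9, 2, 159)  [2]
  a=10: (10, 0, 143)  [1]
  a=11: (11, 0, 130)  [1]
  a=12: none
  a=13: (13, 0, 110)  [1]
  a=14: none
  a=15: (15, -10, 97), (15, 10, 97)  [2]
  a=16: none
  a=17: (17, -14, 87), (17, 14, 87)  [2]
  a=18: (18, -16, 83), (18, 16, 83)  [2]
  a=19..21: none
  a=22: (22, 0, 65)  [1]
  a=23..25: none
  a=26: (26, 0, 55)  [1]
  a=27: (27, -2, 53), (27, 2, 53)  [2]
  a=28: none
  a=29: (29, -14, 51), (29, 14, 51)  [2]
  a=30: (30, -20, 51), (30, 20, 51)  [2]
  a=31..32: none
  a=33: (33, -22, 47), (33, 22, 47)  [2]
  a=34: (34, -20, 45), (34, 20, 45)  [2]
  a=35..38: none
  a=39: (39, -26, 41), (39, 26, 41)  [2]
  a=40..43: none
Total reduced forms: 1 + 1 + 2 + 1 + 2 + 2 + 1 + 1 + 1 + 2 + 2 + 2 + 1 + 1 + 2 + 2 + 2 + 2 + 2 + 2 = 32
h = 32

32


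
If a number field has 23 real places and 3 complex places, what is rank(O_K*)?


By Dirichlet's unit theorem:
rank = r1 + r2 - 1
= 23 + 3 - 1
= 25

25


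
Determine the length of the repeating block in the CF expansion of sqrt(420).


Run the CF algorithm for sqrt(420).
a_0 = floor(sqrt(420)) = 20; set m_0=0, q_0=1.
Recurrence: m' = q*a - m,  q' = (d - m'^2)/q,  a' = floor((a_0 + m')/q').
  step 1: m=20, q=20, a=2
  step 2: m=20, q=1, a=40
a_2 = 2*a_0 = 40, so the period closes here.
sqrt(420) = [20; 2, 40]
Period length = 2

2


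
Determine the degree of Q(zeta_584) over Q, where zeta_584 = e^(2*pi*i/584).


The degree equals Euler's totient phi(584).
584 = 2^3 * 73
phi(584) = 288

288


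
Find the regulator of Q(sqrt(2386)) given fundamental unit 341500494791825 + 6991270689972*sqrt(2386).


epsilon = 341500494791825 + 6991270689972*sqrt(2386)
= 6.8300e+14
R = ln(6.8300e+14)
= 34.1575

34.1575


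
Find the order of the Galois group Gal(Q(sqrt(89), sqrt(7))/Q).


The 2 square roots of distinct primes are multiplicatively independent over Q,
so [K:Q] = 2^2 and Gal(K/Q) is isomorphic to (Z/2Z)^2.
|Gal| = 2^2 = 4

4


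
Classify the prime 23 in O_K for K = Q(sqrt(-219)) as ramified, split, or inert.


K = Q(sqrt(-219)). Since d mod 4 = 1, disc(K) = -219.
Check p | disc: -219 mod 23 = 11.
p does not divide disc. Compute Legendre symbol (d/p):
11^((23-1)/2) mod 23 = -1
(d/p) = -1, so p is inert: (p) stays prime with e=1, f=2, g=1.
Therefore p is inert.

inert


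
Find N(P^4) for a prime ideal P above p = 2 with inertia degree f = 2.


N(P^a) = p^(a*f)
= 2^(4*2)
= 2^8
= 256

256


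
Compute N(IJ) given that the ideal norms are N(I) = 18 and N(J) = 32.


N(IJ) = N(I) * N(J)
= 18 * 32
= 576

576


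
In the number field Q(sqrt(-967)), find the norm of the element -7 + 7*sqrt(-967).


N(a + b*sqrt(d)) = a^2 - d*b^2
= (-7)^2 - (-967)*(7)^2
= 49 + 47383
= 47432

47432


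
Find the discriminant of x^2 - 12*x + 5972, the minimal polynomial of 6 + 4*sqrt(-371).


The element 6 + 4*sqrt(-371) has minimal polynomial:
x^2 - 12*x + 5972
Discriminant = (-12)^2 - 4*(5972)
= 144 - 23888
= -23744

-23744


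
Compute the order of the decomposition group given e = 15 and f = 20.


|D_P| = e * f
= 15 * 20
= 300

300


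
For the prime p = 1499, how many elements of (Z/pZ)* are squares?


For prime p, the number of non-zero quadratic residues is (p-1)/2.
= (1499-1)/2
= 749

749


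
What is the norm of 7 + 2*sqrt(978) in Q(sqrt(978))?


N(a + b*sqrt(d)) = a^2 - d*b^2
= (7)^2 - (978)*(2)^2
= 49 - 3912
= -3863

-3863


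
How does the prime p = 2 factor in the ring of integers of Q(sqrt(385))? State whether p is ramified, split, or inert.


K = Q(sqrt(385)). Since d mod 4 = 1, disc(K) = 385.
Check p | disc: 385 mod 2 = 1.
p=2 does not divide disc (d is 1 mod 4). 2 splits iff d = 1 mod 8.
d mod 8 = 1, so (d/2) = 1.
(d/p) = 1, so p splits: (p) = P*P' with e=1, f=1, g=2.
Therefore p is split.

split


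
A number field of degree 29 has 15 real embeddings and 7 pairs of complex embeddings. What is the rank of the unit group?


By Dirichlet's unit theorem:
rank = r1 + r2 - 1
= 15 + 7 - 1
= 21

21


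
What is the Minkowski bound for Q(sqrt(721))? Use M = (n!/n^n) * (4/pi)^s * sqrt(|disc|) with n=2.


d = 721, d mod 4 = 1, so disc(K) = d = 721; |disc(K)| = 721
Real quadratic field, so n = 2, s = r2 = 0, r1 = 2
M = (n!/n^n) * (4/pi)^s * sqrt(|disc(K)|) = (2!/2^2) * (4/pi)^0 * sqrt(721)
= 0.5 * 1.000000 * 26.851443
= 13.4257

13.4257


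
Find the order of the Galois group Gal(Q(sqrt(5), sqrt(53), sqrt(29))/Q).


The 3 square roots of distinct primes are multiplicatively independent over Q,
so [K:Q] = 2^3 and Gal(K/Q) is isomorphic to (Z/2Z)^3.
|Gal| = 2^3 = 8

8


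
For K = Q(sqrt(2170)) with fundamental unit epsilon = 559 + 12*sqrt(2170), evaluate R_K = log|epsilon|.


epsilon = 559 + 12*sqrt(2170)
= 1117.9991
R = ln(1117.9991)
= 7.0193

7.0193


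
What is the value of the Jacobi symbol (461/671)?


Compute (461/671) via quadratic reciprocity:
  reciprocity: (461/671) -> +(671/461)
  reduce: (210/461)
  pull out 2: (2/461) = -1  (since 461 mod 8 = 5)
  reciprocity: (105/461) -> +(461/105)
  reduce: (41/105)
  reciprocity: (41/105) -> +(105/41)
  reduce: (23/41)
  reciprocity: (23/41) -> +(41/23)
  reduce: (18/23)
  pull out 2: (2/23) = +1  (since 23 mod 8 = 7)
  reciprocity: (9/23) -> +(23/9)
  reduce: (5/9)
  reciprocity: (5/9) -> +(9/5)
  reduce: (4/5)
  pull out 2: (2/5) = -1  (since 5 mod 8 = 5)
  pull out 2: (2/5) = -1  (since 5 mod 8 = 5)
  (1/5) = 1
Product of signs = -1

-1


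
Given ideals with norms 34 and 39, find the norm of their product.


N(IJ) = N(I) * N(J)
= 34 * 39
= 1326

1326


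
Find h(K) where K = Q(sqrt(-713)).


K = Q(sqrt(-713)). d mod 4 = 3, so D = disc(K) = 4d = -2852
h(K) equals the number of primitive reduced positive-definite forms (a, b, c) = a*x^2 + b*x*y + c*y^2 with b^2 - 4ac = D,
where reduced means |b| <= a <= c, with b >= 0 whenever |b| = a or a = c, and primitive means gcd(a, b, c) = 1.
Reduced forces 3a^2 <= |D| = 2852, so 1 <= a <= 30; b must have the parity of D, and c = (b^2 - D)/(4a) must be an integer >= a.
Enumerate a = 1..30, b in [-a, a]:
  a=1: (1, 0, 713)  [1]
  a=2: (2, 2, 357)  [1]
  a=3: (3, -2, 238), (3, 2, 238)  [2]
  a=4..5: none
  a=6: (6, -2, 119), (6, 2, 119)  [2]
  a=7: (7, -2, 102), (7, 2, 102)  [2]
  a=8: none
  a=9: (9, -8, 81), (9, 8, 81)  [2]
  a=10..13: none
  a=14: (14, -2, 51), (14, 2, 51)  [2]
  a=15..16: none
  a=17: (17, -2, 42), (17, 2, 42)  [2]
  a=18: (18, -10, 41), (18, 10, 41)  [2]
  a=19: (19, -6, 38), (19, 6, 38)  [2]
  a=20: none
  a=21: (21, -16, 37), (21, -2, 34), (21, 2, 34), (21, 16, 37)  [4]
  a=22: none
  a=23: (23, 0, 31)  [1]
  a=24..26: none
  a=27: (27, 8, 27)  [1]
  a=28..30: none
Total reduced forms: 1 + 1 + 2 + 2 + 2 + 2 + 2 + 2 + 2 + 2 + 4 + 1 + 1 = 24
h = 24

24


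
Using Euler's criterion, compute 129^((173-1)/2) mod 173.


p = 173 is prime and the exponent is (p-1)/2 = 86, so by Euler's criterion 129^86 = (129/173) = +1 or -1 mod 173.
Compute by square-and-multiply:
  86 = 64 + 16 + 4 + 2 (binary 1010110)
  Repeated squaring mod 173: 129^1 = 129, 129^2 = 33, 129^4 = 51, 129^8 = 6, 129^16 = 36, 129^32 = 85, 129^64 = 132
  129^86 = 129^64 * 129^16 * 129^4 * 129^2 = 132 * 36 * 51 * 33 mod 173
    132 * 36 = 4752 = 81 mod 173
    81 * 51 = 4131 = 152 mod 173
    152 * 33 = 5016 = 172 mod 173
  129^86 = 172 mod 173
Result 172 = p - 1 = -1 mod 173: 129 is a quadratic non-residue mod 173. As a residue in [0, p-1] the value is 172.
129^86 mod 173 = 172

172


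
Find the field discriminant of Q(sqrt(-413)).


For K = Q(sqrt(d)) with d squarefree: disc(K) = d if d = 1 mod 4, and disc(K) = 4d if d = 2 or 3 mod 4.
Here d = -413, and d mod 4 = 3.
d = 3 mod 4, not 1 (O_K = Z[sqrt(d)]), so disc(K) = 4d = 4 * (-413) = -1652

-1652


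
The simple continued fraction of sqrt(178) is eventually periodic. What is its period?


Run the CF algorithm for sqrt(178).
a_0 = floor(sqrt(178)) = 13; set m_0=0, q_0=1.
Recurrence: m' = q*a - m,  q' = (d - m'^2)/q,  a' = floor((a_0 + m')/q').
  step 1: m=13, q=9, a=2
  step 2: m=5, q=17, a=1
  step 3: m=12, q=2, a=12
  step 4: m=12, q=17, a=1
  step 5: m=5, q=9, a=2
  step 6: m=13, q=1, a=26
a_6 = 2*a_0 = 26, so the period closes here.
sqrt(178) = [13; 2, 1, 12, 1, 2, 26]
Period length = 6

6


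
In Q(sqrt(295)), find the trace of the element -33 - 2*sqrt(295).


Tr(a + b*sqrt(d)) = (a + b*sqrt(d)) + (a - b*sqrt(d)) = 2a
= 2 * (-33)
= -66

-66


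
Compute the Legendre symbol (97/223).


p = 223 is prime, so compute (97/223) with the reciprocity algorithm (Jacobi-symbol steps: pull out 2s via (2/n), flip via reciprocity, reduce):
  reciprocity: (97/223) -> +(223/97)
  reduce: (29/97)
  reciprocity: (29/97) -> +(97/29)
  reduce: (10/29)
  pull out 2: (2/29) = -1  (since 29 mod 8 = 5)
  reciprocity: (5/29) -> +(29/5)
  reduce: (4/5)
  pull out 2: (2/5) = -1  (since 5 mod 8 = 5)
  pull out 2: (2/5) = -1  (since 5 mod 8 = 5)
  (1/5) = 1
Product of signs = -1
(97/223) = -1

-1


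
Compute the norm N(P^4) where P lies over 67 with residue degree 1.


N(P^a) = p^(a*f)
= 67^(4*1)
= 67^4
= 20151121

20151121


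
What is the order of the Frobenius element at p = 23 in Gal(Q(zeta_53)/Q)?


The Frobenius at p in Gal(Q(zeta_n)/Q) = (Z/nZ)* is the class of p, so its order is ord_53(23), the smallest k >= 1 with 23^k = 1 mod 53.
n = 53 = 53, phi(53) = 52; the order divides phi(n).
Divisors of 52: 1, 2, 4, 13, 26, 52
Repeated squaring mod 53: 23^1 = 23, 23^2 = 52, 23^4 = 1, 23^8 = 1, 23^16 = 1, 23^32 = 1
Test divisors in increasing order:
  k=1: 23^1 = 23 mod 53
  k=2: 23^2 = 52 mod 53
  k=4: 23^4 = 1 mod 53  <- first divisor giving 1
Order = 4

4


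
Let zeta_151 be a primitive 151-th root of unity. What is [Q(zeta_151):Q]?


The degree equals Euler's totient phi(151).
151 = 151
phi(151) = 150

150


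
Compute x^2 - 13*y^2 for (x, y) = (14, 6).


x^2 - d*y^2
= 14^2 - 13*6^2
= 196 - 468
= -272

-272


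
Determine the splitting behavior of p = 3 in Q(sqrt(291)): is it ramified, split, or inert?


K = Q(sqrt(291)). Since d mod 4 = 3, disc(K) = 1164.
Check p | disc: 1164 mod 3 = 0.
p divides disc, so p ramifies: (p) = P^2 with e=2, f=1, g=1.
Therefore p is ramified.

ramified


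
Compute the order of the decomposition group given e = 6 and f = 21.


|D_P| = e * f
= 6 * 21
= 126

126


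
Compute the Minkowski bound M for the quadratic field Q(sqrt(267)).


d = 267, d mod 4 = 3, so disc(K) = 4d = 1068; |disc(K)| = 1068
Real quadratic field, so n = 2, s = r2 = 0, r1 = 2
M = (n!/n^n) * (4/pi)^s * sqrt(|disc(K)|) = (2!/2^2) * (4/pi)^0 * sqrt(1068)
= 0.5 * 1.000000 * 32.680269
= 16.3401

16.3401


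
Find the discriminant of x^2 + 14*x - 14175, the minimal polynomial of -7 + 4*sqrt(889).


The element -7 + 4*sqrt(889) has minimal polynomial:
x^2 + 14*x - 14175
Discriminant = (14)^2 - 4*(-14175)
= 196 + 56700
= 56896

56896


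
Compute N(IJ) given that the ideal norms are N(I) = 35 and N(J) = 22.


N(IJ) = N(I) * N(J)
= 35 * 22
= 770

770


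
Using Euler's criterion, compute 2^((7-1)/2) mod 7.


p = 7 is prime and the exponent is (p-1)/2 = 3, so by Euler's criterion 2^3 = (2/7) = +1 or -1 mod 7.
Compute by square-and-multiply:
  3 = 2 + 1 (binary 11)
  Repeated squaring mod 7: 2^1 = 2, 2^2 = 4
  2^3 = 2^2 * 2^1 = 4 * 2 mod 7
    4 * 2 = 8 = 1 mod 7
  2^3 = 1 mod 7
Result 1: 2 is a quadratic residue mod 7.
2^3 mod 7 = 1

1


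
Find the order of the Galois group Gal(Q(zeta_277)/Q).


|Gal(Q(zeta_277)/Q)| = phi(277)
= 276

276


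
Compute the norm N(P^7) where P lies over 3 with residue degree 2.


N(P^a) = p^(a*f)
= 3^(7*2)
= 3^14
= 4782969

4782969


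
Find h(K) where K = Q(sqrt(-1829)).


K = Q(sqrt(-1829)). d mod 4 = 3, so D = disc(K) = 4d = -7316
h(K) equals the number of primitive reduced positive-definite forms (a, b, c) = a*x^2 + b*x*y + c*y^2 with b^2 - 4ac = D,
where reduced means |b| <= a <= c, with b >= 0 whenever |b| = a or a = c, and primitive means gcd(a, b, c) = 1.
Reduced forces 3a^2 <= |D| = 7316, so 1 <= a <= 49; b must have the parity of D, and c = (b^2 - D)/(4a) must be an integer >= a.
Enumerate a = 1..49, b in [-a, a]:
  a=1: (1, 0, 1829)  [1]
  a=2: (2, 2, 915)  [1]
  a=3: (3, -2, 610), (3, 2, 610)  [2]
  a=4: none
  a=5: (5, -2, 366), (5, 2, 366)  [2]
  a=6: (6, -2, 305), (6, 2, 305)  [2]
  a=7..8: none
  a=9: (9, -8, 205), (9, 8, 205)  [2]
  a=10: (10, -2, 183), (10, 2, 183)  [2]
  a=11..12: none
  a=13: (13, -4, 141), (13, 4, 141)  [2]
  a=14: none
  a=15: (15, -8, 123), (15, -2, 122), (15, 2, 122), (15, 8, 123)  [4]
  a=16..17: none
  a=18: (18, -10, 103), (18, 10, 103)  [2]
  a=19..24: none
  a=25: (25, -22, 78), (25, 22, 78)  [2]
  a=26: (26, -22, 75), (26, 22, 75)  [2]
  a=27: (27, -26, 74), (27, 26, 74)  [2]
  a=28..29: none
  a=30: (30, -22, 65), (30, -2, 61), (30, 2, 61), (30, 22, 65)  [4]
  a=31: (31, 0, 59)  [1]
  a=32..36: none
  a=37: (37, -26, 54), (37, 26, 54)  [2]
  a=38: none
  a=39: (39, -22, 50), (39, -4, 47), (39, 4, 47), (39, 22, 50)  [4]
  a=40: none
  a=41: (41, -8, 45), (41, 8, 45)  [2]
  a=42..44: none
  a=45: (45, 28, 45)  [1]
  a=46..49: none
Total reduced forms: 1 + 1 + 2 + 2 + 2 + 2 + 2 + 2 + 4 + 2 + 2 + 2 + 2 + 4 + 1 + 2 + 4 + 2 + 1 = 40
h = 40

40


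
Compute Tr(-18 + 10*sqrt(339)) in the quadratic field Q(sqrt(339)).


Tr(a + b*sqrt(d)) = (a + b*sqrt(d)) + (a - b*sqrt(d)) = 2a
= 2 * (-18)
= -36

-36


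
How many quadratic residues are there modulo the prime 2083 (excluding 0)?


For prime p, the number of non-zero quadratic residues is (p-1)/2.
= (2083-1)/2
= 1041

1041
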